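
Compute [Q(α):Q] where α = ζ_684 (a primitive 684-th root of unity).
[Q(α):Q] = 216

The minimal polynomial of ζ_684 over Q is the 684-th cyclotomic polynomial Φ_684(x), which is irreducible over Q and has degree φ(684) = 216. Hence [Q(α):Q] = φ(684) = 216.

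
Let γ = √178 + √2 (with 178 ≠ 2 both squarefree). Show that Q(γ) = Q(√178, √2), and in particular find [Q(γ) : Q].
[Q(γ) : Q] = 4 (equivalently, Q(γ) = Q(√178, √2))

Obviously Q(γ) ⊆ Q(√178, √2), and [Q(√178, √2):Q] = 4 (since 178, 2 are distinct squarefree integers > 1 with 356 not a perfect square). To show equality we compute the minimal polynomial of γ. From γ = √178 + √2: γ^2 = 178 + 2√(356) + 2 = 180 + 2√(356), so γ^2 - 180 = 2√(356); squaring, (γ^2 - 180)^2 = 4·356, i.e. γ^4 - 360γ^2 + 32400 - 1424 = 0, i.e. γ^4 - 360γ^2 + 30976 = 0. So γ is a root of x^4 - 360x^2 + 30976. This polynomial is irreducible over Q: it has no rational root (each ±√178 ± √2 is irrational), and any factorization into two quadratics over Q would force √(356) ∈ Q (pairing opposite roots) or √178, √2 ∈ Q (other pairings), all impossible. Hence [Q(γ):Q] = 4 = [Q(√178, √2):Q], so Q(γ) = Q(√178, √2).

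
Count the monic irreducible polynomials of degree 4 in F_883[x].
There are 151978539258 monic irreducible polynomials of degree 4 over F_883

Each element of F_{883^4} that lies in no proper subfield is a root of exactly one monic irreducible of degree 4 over F_883, and each such polynomial has 4 distinct roots in F_{883^4}. By Möbius inversion the count is N_883(4) = (1/4) Σ_{d|4} μ(4/d) · 883^d = (1/4)(μ(4)·883^1 + μ(2)·883^2 + μ(1)·883^4) = 607914157032/4 = 151978539258.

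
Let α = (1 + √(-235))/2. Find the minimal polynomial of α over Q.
m_α(x) = x^2 - x + 59

From 2α - 1 = √(-235), squaring gives (2α - 1)^2 = -235, i.e. 4α^2 - 4α + 1 = -235, so α^2 - α + (1 + 235)/4 = 0. Since -235 ≡ 1 (mod 4), (1 + 235)/4 = 59 ∈ Z. The polynomial x^2 - x + 59 has discriminant 1 - 4·(59) = -235, which is not a perfect square in Q (d = -235 is squarefree and ≠ 1), so x^2 - x + 59 is irreducible over Q. It is the minimal polynomial of α.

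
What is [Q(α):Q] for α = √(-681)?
[Q(α):Q] = 2

[Q(α):Q] equals the degree of the minimal polynomial of α. Here α^2 = -681 and x^2 + 681 is irreducible (d = -681 is squarefree, ≠ 1, hence not a square), so deg(m_α) = 2. Thus [Q(α):Q] = 2.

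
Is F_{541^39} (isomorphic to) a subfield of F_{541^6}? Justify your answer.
No: F_{541^39} is not a subfield of F_{541^6}

F_{p^m} embeds in F_{p^n} iff m | n. Here 39 ∤ 6 (since 6 = 0·39 + 6 with remainder 6 ≠ 0), so F_{541^39} is not a subfield of F_{541^6}. Equivalently: if it were, the tower law would give 39 = [F_{541^39}:F_541] dividing [F_{541^6}:F_541] = 6, contradiction.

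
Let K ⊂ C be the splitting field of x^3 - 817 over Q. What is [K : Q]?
[K : Q] = 6

The roots of x^3 - 817 are ∛817, ω∛817, ω^2∛817 where ω = e^(2πi/3) is a primitive cube root of unity, so K = Q(∛817, ω). Now [Q(∛817):Q] = 3 (since 817 is not a perfect cube, x^3 - 817 is irreducible) and [Q(ω):Q] = 2. Both 2 and 3 divide [K:Q], and [K:Q] ≤ 3·2 = 6, so [K:Q] = 6. (Equivalently: Q(∛817) ⊂ R but ω ∉ R, so [K : Q(∛817)] = 2.)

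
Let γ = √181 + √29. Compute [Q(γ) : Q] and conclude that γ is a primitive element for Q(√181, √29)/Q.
[Q(γ) : Q] = 4 (equivalently, Q(γ) = Q(√181, √29))

Obviously Q(γ) ⊆ Q(√181, √29), and [Q(√181, √29):Q] = 4 (since 181, 29 are distinct squarefree integers > 1 with 5249 not a perfect square). To show equality we compute the minimal polynomial of γ. From γ = √181 + √29: γ^2 = 181 + 2√(5249) + 29 = 210 + 2√(5249), so γ^2 - 210 = 2√(5249); squaring, (γ^2 - 210)^2 = 4·5249, i.e. γ^4 - 420γ^2 + 44100 - 20996 = 0, i.e. γ^4 - 420γ^2 + 23104 = 0. So γ is a root of x^4 - 420x^2 + 23104. This polynomial is irreducible over Q: it has no rational root (each ±√181 ± √29 is irrational), and any factorization into two quadratics over Q would force √(5249) ∈ Q (pairing opposite roots) or √181, √29 ∈ Q (other pairings), all impossible. Hence [Q(γ):Q] = 4 = [Q(√181, √29):Q], so Q(γ) = Q(√181, √29).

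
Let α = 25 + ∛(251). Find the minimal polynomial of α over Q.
m_α(x) = x^3 - 75x^2 + 1875x - 15876

Set β = α - 25 = ∛(251), so β^3 = 251. Then (α - 25)^3 - 251 = 0, i.e. α is a root of g(x) = (x - 25)^3 - 251 = x^3 - 75x^2 + 1875x - 15876. Since g(x) = h(x - 25) where h(x) = x^3 - 251, and h is irreducible over Q (because 251 is not a perfect cube, so h has no rational root, and a monic cubic with no rational root is irreducible), g is also irreducible (irreducibility is preserved under the substitution x → x - 25). Hence m_α(x) = x^3 - 75x^2 + 1875x - 15876.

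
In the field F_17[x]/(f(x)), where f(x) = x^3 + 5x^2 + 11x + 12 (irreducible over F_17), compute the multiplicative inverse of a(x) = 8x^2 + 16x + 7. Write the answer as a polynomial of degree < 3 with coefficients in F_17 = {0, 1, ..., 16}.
a(x)^(-1) ≡ 9x^2 + 6x + 6 (mod f(x))

Since f is irreducible over F_17, F_17[x]/(f) is a field and a(x) ≠ 0 has an inverse. Apply the extended Euclidean algorithm to f(x) and a(x) in F_17[x]: f(x) = (15x + 11)·a(x) + (2x + 3);  a(x) = (4x + 2)·(2x + 3) + (1). The last nonzero remainder is the constant 1 = gcd(f, a) in F_17. Back-substituting through the division chain expresses 1 = s(x)·a(x) + t(x)·f(x) with s(x) ≡ 9x^2 + 6x + 6 (mod f), so a(x)^(-1) ≡ s(x) = 9x^2 + 6x + 6 (mod f). Check: (8x^2 + 16x + 7)·(9x^2 + 6x + 6) = 4x^4 + 5x^3 + 3x^2 + 2x + 8 ≡ 1 (mod x^3 + 5x^2 + 11x + 12).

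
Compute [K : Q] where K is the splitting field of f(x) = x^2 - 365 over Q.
[K : Q] = 2

f(x) = x^2 - 365 factors as (x - √365)(x + √365). The splitting field is K = Q(√365). Since 365 is squarefree and > 1, it is not a perfect square, so x^2 - 365 is irreducible over Q and [Q(√365) : Q] = 2. Hence [K : Q] = 2.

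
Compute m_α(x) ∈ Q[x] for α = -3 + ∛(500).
m_α(x) = x^3 + 9x^2 + 27x - 473

Set β = α + 3 = ∛(500), so β^3 = 500. Then (α + 3)^3 - 500 = 0, i.e. α is a root of g(x) = (x + 3)^3 - 500 = x^3 + 9x^2 + 27x - 473. Since g(x) = h(x + 3) where h(x) = x^3 - 500, and h is irreducible over Q (because 500 is not a perfect cube, so h has no rational root, and a monic cubic with no rational root is irreducible), g is also irreducible (irreducibility is preserved under the substitution x → x + 3). Hence m_α(x) = x^3 + 9x^2 + 27x - 473.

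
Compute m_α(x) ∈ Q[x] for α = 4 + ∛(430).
m_α(x) = x^3 - 12x^2 + 48x - 494

Set β = α - 4 = ∛(430), so β^3 = 430. Then (α - 4)^3 - 430 = 0, i.e. α is a root of g(x) = (x - 4)^3 - 430 = x^3 - 12x^2 + 48x - 494. Since g(x) = h(x - 4) where h(x) = x^3 - 430, and h is irreducible over Q (because 430 is not a perfect cube, so h has no rational root, and a monic cubic with no rational root is irreducible), g is also irreducible (irreducibility is preserved under the substitution x → x - 4). Hence m_α(x) = x^3 - 12x^2 + 48x - 494.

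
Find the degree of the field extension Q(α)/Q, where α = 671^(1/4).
[Q(α):Q] = 4

α is a root of x^4 - 671. By Eisenstein's criterion at the prime p = 11 (which divides the constant term 671 but p^2 = 121 does not, since 671 is squarefree), x^4 - 671 is irreducible over Q. Hence [Q(α):Q] = 4.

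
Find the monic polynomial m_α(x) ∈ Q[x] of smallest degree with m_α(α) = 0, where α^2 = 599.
m_α(x) = x^2 - 599

α satisfies α^2 - 599 = 0, so x^2 - 599 annihilates α. Since d = 599 is squarefree and ≠ 1, it is not a perfect square in Q, so x^2 - 599 has no rational root and is therefore irreducible over Q (a degree-2 polynomial over a field is irreducible iff it has no root). Hence m_α(x) = x^2 - 599.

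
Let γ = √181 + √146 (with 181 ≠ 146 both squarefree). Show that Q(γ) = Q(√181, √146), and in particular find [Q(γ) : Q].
[Q(γ) : Q] = 4 (equivalently, Q(γ) = Q(√181, √146))

Obviously Q(γ) ⊆ Q(√181, √146), and [Q(√181, √146):Q] = 4 (since 181, 146 are distinct squarefree integers > 1 with 26426 not a perfect square). To show equality we compute the minimal polynomial of γ. From γ = √181 + √146: γ^2 = 181 + 2√(26426) + 146 = 327 + 2√(26426), so γ^2 - 327 = 2√(26426); squaring, (γ^2 - 327)^2 = 4·26426, i.e. γ^4 - 654γ^2 + 106929 - 105704 = 0, i.e. γ^4 - 654γ^2 + 1225 = 0. So γ is a root of x^4 - 654x^2 + 1225. This polynomial is irreducible over Q: it has no rational root (each ±√181 ± √146 is irrational), and any factorization into two quadratics over Q would force √(26426) ∈ Q (pairing opposite roots) or √181, √146 ∈ Q (other pairings), all impossible. Hence [Q(γ):Q] = 4 = [Q(√181, √146):Q], so Q(γ) = Q(√181, √146).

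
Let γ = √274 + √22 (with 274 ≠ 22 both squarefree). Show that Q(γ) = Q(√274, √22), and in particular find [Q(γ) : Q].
[Q(γ) : Q] = 4 (equivalently, Q(γ) = Q(√274, √22))

Obviously Q(γ) ⊆ Q(√274, √22), and [Q(√274, √22):Q] = 4 (since 274, 22 are distinct squarefree integers > 1 with 6028 not a perfect square). To show equality we compute the minimal polynomial of γ. From γ = √274 + √22: γ^2 = 274 + 2√(6028) + 22 = 296 + 2√(6028), so γ^2 - 296 = 2√(6028); squaring, (γ^2 - 296)^2 = 4·6028, i.e. γ^4 - 592γ^2 + 87616 - 24112 = 0, i.e. γ^4 - 592γ^2 + 63504 = 0. So γ is a root of x^4 - 592x^2 + 63504. This polynomial is irreducible over Q: it has no rational root (each ±√274 ± √22 is irrational), and any factorization into two quadratics over Q would force √(6028) ∈ Q (pairing opposite roots) or √274, √22 ∈ Q (other pairings), all impossible. Hence [Q(γ):Q] = 4 = [Q(√274, √22):Q], so Q(γ) = Q(√274, √22).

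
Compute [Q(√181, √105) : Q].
[Q(√181, √105) : Q] = 4

[Q(√181):Q] = 2 (min poly x^2 - 181, irreducible since 181 is squarefree > 1). For the top step, suppose √105 ∈ Q(√181), say √105 = c + d√181 with c, d ∈ Q. Squaring: 105 = c^2 + 181d^2 + 2cd√181. Since √181 ∉ Q this forces 2cd = 0. If d = 0 then √105 = c ∈ Q, contradicting 105 squarefree > 1. If c = 0 then 105 = 181d^2, so 181·105 = (181d)^2 is a perfect square in Q — but 181·105 = 19005 is not a perfect square (since 181 and 105 are distinct squarefree integers). Contradiction. Hence √105 ∉ Q(√181), so x^2 - 105 stays irreducible over Q(√181) and [Q(√181, √105) : Q(√181)] = 2. By the tower law, [Q(√181, √105) : Q] = 2 · 2 = 4.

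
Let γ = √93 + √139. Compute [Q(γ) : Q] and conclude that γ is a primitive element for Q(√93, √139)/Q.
[Q(γ) : Q] = 4 (equivalently, Q(γ) = Q(√93, √139))

Obviously Q(γ) ⊆ Q(√93, √139), and [Q(√93, √139):Q] = 4 (since 93, 139 are distinct squarefree integers > 1 with 12927 not a perfect square). To show equality we compute the minimal polynomial of γ. From γ = √93 + √139: γ^2 = 93 + 2√(12927) + 139 = 232 + 2√(12927), so γ^2 - 232 = 2√(12927); squaring, (γ^2 - 232)^2 = 4·12927, i.e. γ^4 - 464γ^2 + 53824 - 51708 = 0, i.e. γ^4 - 464γ^2 + 2116 = 0. So γ is a root of x^4 - 464x^2 + 2116. This polynomial is irreducible over Q: it has no rational root (each ±√93 ± √139 is irrational), and any factorization into two quadratics over Q would force √(12927) ∈ Q (pairing opposite roots) or √93, √139 ∈ Q (other pairings), all impossible. Hence [Q(γ):Q] = 4 = [Q(√93, √139):Q], so Q(γ) = Q(√93, √139).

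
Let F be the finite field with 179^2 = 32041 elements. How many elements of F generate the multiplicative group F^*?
There are φ(32040) = 8448 primitive elements

F_q^* is cyclic of order q - 1 = 32040. A cyclic group of order m has exactly φ(m) generators. Here m = 32040 = 2^3 · 3^2 · 5 · 89, so the number of primitive elements is φ(32040) = 8448.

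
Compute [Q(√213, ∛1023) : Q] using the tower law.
[Q(√213, ∛1023) : Q] = 6

Let L = Q(√213, ∛1023). Since Q(√213) ⊂ L and [Q(√213):Q] = 2, the tower law gives 2 | [L:Q]. Likewise Q(∛1023) ⊂ L with [Q(∛1023):Q] = 3 (because 1023 is not a perfect cube), so 3 | [L:Q]. As gcd(2,3) = 1, [L:Q] is divisible by 6. Conversely L is generated over Q by √213 and ∛1023, so [L:Q] ≤ 2·3 = 6. Therefore [Q(√213, ∛1023) : Q] = 6.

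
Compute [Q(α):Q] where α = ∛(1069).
[Q(α):Q] = 3

The minimal polynomial of α is x^3 - 1069, irreducible over Q since 1069 is not a perfect cube (so x^3 - 1069 has no rational root). Hence [Q(α):Q] = deg(m_α) = 3.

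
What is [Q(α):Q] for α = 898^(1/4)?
[Q(α):Q] = 4

α is a root of x^4 - 898. By Eisenstein's criterion at the prime p = 2 (which divides the constant term 898 but p^2 = 4 does not, since 898 is squarefree), x^4 - 898 is irreducible over Q. Hence [Q(α):Q] = 4.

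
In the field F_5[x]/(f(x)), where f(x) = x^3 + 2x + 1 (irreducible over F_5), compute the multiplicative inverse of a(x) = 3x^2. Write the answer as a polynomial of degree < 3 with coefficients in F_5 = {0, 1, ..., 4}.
a(x)^(-1) ≡ 4x^2 + 3x + 3 (mod f(x))

Since f is irreducible over F_5, F_5[x]/(f) is a field and a(x) ≠ 0 has an inverse. Apply the extended Euclidean algorithm to f(x) and a(x) in F_5[x]: f(x) = (2x)·a(x) + (2x + 1);  a(x) = (4x + 3)·(2x + 1) + (2). The last nonzero remainder is the constant 2 = gcd(f, a) in F_5. Back-substituting through the division chain expresses 2 = s(x)·a(x) + t(x)·f(x) with s(x) ≡ 3x^2 + x + 1 (mod f), so (3x^2 + x + 1)·a(x) ≡ 2 (mod f). Multiplying by 2^(-1) ≡ 3 in F_5 gives a(x)^(-1) ≡ 3·(3x^2 + x + 1) ≡ 4x^2 + 3x + 3 (mod f). Check: (3x^2)·(4x^2 + 3x + 3) = 2x^4 + 4x^3 + 4x^2 ≡ 1 (mod x^3 + 2x + 1).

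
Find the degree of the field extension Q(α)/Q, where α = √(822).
[Q(α):Q] = 2

[Q(α):Q] equals the degree of the minimal polynomial of α. Here α^2 = 822 and x^2 - 822 is irreducible (d = 822 is squarefree, ≠ 1, hence not a square), so deg(m_α) = 2. Thus [Q(α):Q] = 2.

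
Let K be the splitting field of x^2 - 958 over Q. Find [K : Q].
[K : Q] = 2

f(x) = x^2 - 958 factors as (x - √958)(x + √958). The splitting field is K = Q(√958). Since 958 is squarefree and > 1, it is not a perfect square, so x^2 - 958 is irreducible over Q and [Q(√958) : Q] = 2. Hence [K : Q] = 2.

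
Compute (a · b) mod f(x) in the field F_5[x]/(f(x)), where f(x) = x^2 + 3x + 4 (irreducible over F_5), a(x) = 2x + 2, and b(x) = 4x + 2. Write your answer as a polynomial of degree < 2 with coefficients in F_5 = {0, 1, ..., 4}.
a · b ≡ 3x + 2 (mod f(x))

Multiply in F_5[x]: a(x)·b(x) = (2x + 2)·(4x + 2) = 3x^2 + 2x + 4. This has degree ≥ 2, so divide by f(x) over F_5: 3x^2 + 2x + 4 = (3)·(x^2 + 3x + 4) + (3x + 2). Hence a·b ≡ 3x + 2 (mod f). (F_5[x]/(f) is a field with 5^2 = 25 elements since f is irreducible of degree 2.)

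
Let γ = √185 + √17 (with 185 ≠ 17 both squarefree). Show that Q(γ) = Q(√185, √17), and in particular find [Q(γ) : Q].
[Q(γ) : Q] = 4 (equivalently, Q(γ) = Q(√185, √17))

Obviously Q(γ) ⊆ Q(√185, √17), and [Q(√185, √17):Q] = 4 (since 185, 17 are distinct squarefree integers > 1 with 3145 not a perfect square). To show equality we compute the minimal polynomial of γ. From γ = √185 + √17: γ^2 = 185 + 2√(3145) + 17 = 202 + 2√(3145), so γ^2 - 202 = 2√(3145); squaring, (γ^2 - 202)^2 = 4·3145, i.e. γ^4 - 404γ^2 + 40804 - 12580 = 0, i.e. γ^4 - 404γ^2 + 28224 = 0. So γ is a root of x^4 - 404x^2 + 28224. This polynomial is irreducible over Q: it has no rational root (each ±√185 ± √17 is irrational), and any factorization into two quadratics over Q would force √(3145) ∈ Q (pairing opposite roots) or √185, √17 ∈ Q (other pairings), all impossible. Hence [Q(γ):Q] = 4 = [Q(√185, √17):Q], so Q(γ) = Q(√185, √17).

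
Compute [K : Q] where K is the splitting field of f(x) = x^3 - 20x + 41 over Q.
[K : Q] = 6

By the rational root test, any rational root of the monic integer polynomial f(x) = x^3 - 20x + 41 must be an integer dividing the constant term 41, i.e. one of ±{1, 41}. Evaluating: f(1) = 22, f(-1) = 60, f(41) = 68142, f(-41) = -68060; none is 0, so f has no rational root and is therefore irreducible over Q (a cubic with no linear factor over a field is irreducible). For an irreducible cubic, the Galois group is A_3 or S_3 according as the discriminant disc(f) = -4a^3 - 27b^2 = -4·(-20)^3 - 27·(41)^2 = -13387 is or is not a square in Q. Here disc(f) = -13387 is not a perfect square in Q, so the Galois group of f over Q is not contained in A_3 and must be all of S_3. The splitting field has degree |S_3| = 6 over Q, so [K : Q] = 6.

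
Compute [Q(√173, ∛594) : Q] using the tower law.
[Q(√173, ∛594) : Q] = 6

Let L = Q(√173, ∛594). Since Q(√173) ⊂ L and [Q(√173):Q] = 2, the tower law gives 2 | [L:Q]. Likewise Q(∛594) ⊂ L with [Q(∛594):Q] = 3 (because 594 is not a perfect cube), so 3 | [L:Q]. As gcd(2,3) = 1, [L:Q] is divisible by 6. Conversely L is generated over Q by √173 and ∛594, so [L:Q] ≤ 2·3 = 6. Therefore [Q(√173, ∛594) : Q] = 6.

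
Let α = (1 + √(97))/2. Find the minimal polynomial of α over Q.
m_α(x) = x^2 - x - 24

From 2α - 1 = √(97), squaring gives (2α - 1)^2 = 97, i.e. 4α^2 - 4α + 1 = 97, so α^2 - α + (1 - 97)/4 = 0. Since 97 ≡ 1 (mod 4), (1 - 97)/4 = -24 ∈ Z. The polynomial x^2 - x - 24 has discriminant 1 - 4·(-24) = 97, which is not a perfect square in Q (d = 97 is squarefree and ≠ 1), so x^2 - x - 24 is irreducible over Q. It is the minimal polynomial of α.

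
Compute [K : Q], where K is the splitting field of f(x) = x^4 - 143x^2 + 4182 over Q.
[K : Q] = 4

Solving the quadratic in x^2: x^2 = (143 ± √(143^2 - 4·4182))/2 = (143 ± √3721)/2 = (143 ± 61)/2, giving x^2 = 102 or x^2 = 41. So f(x) = (x^2 - 102)(x^2 - 41) and the roots of f are ±√102, ±√41. Hence the splitting field is K = Q(√102, √41). Since 102 and 41 are distinct squarefree integers > 1, their product 4182 is not a perfect square, so √41 ∉ Q(√102). By the tower law [K:Q] = [Q(√102,√41):Q(√102)] · [Q(√102):Q] = 2 · 2 = 4.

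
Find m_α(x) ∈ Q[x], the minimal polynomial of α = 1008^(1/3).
m_α(x) = x^3 - 1008

α satisfies α^3 = 1008, so x^3 - 1008 annihilates α. By the rational root test, a rational root p/q (in lowest terms) of x^3 - 1008 would satisfy p^3 = 1008 q^3, forcing q = 1 and p^3 = 1008; but 1008 is not a perfect cube, contradiction. A monic cubic over Q with no rational root is irreducible (any nontrivial factorization would include a linear factor). Hence x^3 - 1008 is the minimal polynomial of α, and in particular [Q(α):Q] = 3.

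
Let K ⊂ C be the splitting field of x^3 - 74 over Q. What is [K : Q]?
[K : Q] = 6

The roots of x^3 - 74 are ∛74, ω∛74, ω^2∛74 where ω = e^(2πi/3) is a primitive cube root of unity, so K = Q(∛74, ω). Now [Q(∛74):Q] = 3 (since 74 is not a perfect cube, x^3 - 74 is irreducible) and [Q(ω):Q] = 2. Both 2 and 3 divide [K:Q], and [K:Q] ≤ 3·2 = 6, so [K:Q] = 6. (Equivalently: Q(∛74) ⊂ R but ω ∉ R, so [K : Q(∛74)] = 2.)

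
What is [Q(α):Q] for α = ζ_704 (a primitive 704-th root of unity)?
[Q(α):Q] = 320

The minimal polynomial of ζ_704 over Q is the 704-th cyclotomic polynomial Φ_704(x), which is irreducible over Q and has degree φ(704) = 320. Hence [Q(α):Q] = φ(704) = 320.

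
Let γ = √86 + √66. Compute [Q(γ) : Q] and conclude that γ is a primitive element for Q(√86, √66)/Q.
[Q(γ) : Q] = 4 (equivalently, Q(γ) = Q(√86, √66))

Obviously Q(γ) ⊆ Q(√86, √66), and [Q(√86, √66):Q] = 4 (since 86, 66 are distinct squarefree integers > 1 with 5676 not a perfect square). To show equality we compute the minimal polynomial of γ. From γ = √86 + √66: γ^2 = 86 + 2√(5676) + 66 = 152 + 2√(5676), so γ^2 - 152 = 2√(5676); squaring, (γ^2 - 152)^2 = 4·5676, i.e. γ^4 - 304γ^2 + 23104 - 22704 = 0, i.e. γ^4 - 304γ^2 + 400 = 0. So γ is a root of x^4 - 304x^2 + 400. This polynomial is irreducible over Q: it has no rational root (each ±√86 ± √66 is irrational), and any factorization into two quadratics over Q would force √(5676) ∈ Q (pairing opposite roots) or √86, √66 ∈ Q (other pairings), all impossible. Hence [Q(γ):Q] = 4 = [Q(√86, √66):Q], so Q(γ) = Q(√86, √66).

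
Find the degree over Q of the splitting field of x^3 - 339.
[K : Q] = 6

The roots of x^3 - 339 are ∛339, ω∛339, ω^2∛339 where ω = e^(2πi/3) is a primitive cube root of unity, so K = Q(∛339, ω). Now [Q(∛339):Q] = 3 (since 339 is not a perfect cube, x^3 - 339 is irreducible) and [Q(ω):Q] = 2. Both 2 and 3 divide [K:Q], and [K:Q] ≤ 3·2 = 6, so [K:Q] = 6. (Equivalently: Q(∛339) ⊂ R but ω ∉ R, so [K : Q(∛339)] = 2.)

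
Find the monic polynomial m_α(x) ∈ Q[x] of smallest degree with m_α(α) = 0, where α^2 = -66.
m_α(x) = x^2 + 66

α satisfies α^2 + 66 = 0, so x^2 + 66 annihilates α. Since d = -66 is squarefree and ≠ 1, it is not a perfect square in Q, so x^2 + 66 has no rational root and is therefore irreducible over Q (a degree-2 polynomial over a field is irreducible iff it has no root). Hence m_α(x) = x^2 + 66.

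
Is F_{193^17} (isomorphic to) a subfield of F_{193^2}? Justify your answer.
No: F_{193^17} is not a subfield of F_{193^2}

F_{p^m} embeds in F_{p^n} iff m | n. Here 17 ∤ 2 (since 2 = 0·17 + 2 with remainder 2 ≠ 0), so F_{193^17} is not a subfield of F_{193^2}. Equivalently: if it were, the tower law would give 17 = [F_{193^17}:F_193] dividing [F_{193^2}:F_193] = 2, contradiction.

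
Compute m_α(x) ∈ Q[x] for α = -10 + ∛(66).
m_α(x) = x^3 + 30x^2 + 300x + 934

Set β = α + 10 = ∛(66), so β^3 = 66. Then (α + 10)^3 - 66 = 0, i.e. α is a root of g(x) = (x + 10)^3 - 66 = x^3 + 30x^2 + 300x + 934. Since g(x) = h(x + 10) where h(x) = x^3 - 66, and h is irreducible over Q (because 66 is not a perfect cube, so h has no rational root, and a monic cubic with no rational root is irreducible), g is also irreducible (irreducibility is preserved under the substitution x → x + 10). Hence m_α(x) = x^3 + 30x^2 + 300x + 934.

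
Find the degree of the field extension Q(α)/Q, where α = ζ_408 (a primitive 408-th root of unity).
[Q(α):Q] = 128

The minimal polynomial of ζ_408 over Q is the 408-th cyclotomic polynomial Φ_408(x), which is irreducible over Q and has degree φ(408) = 128. Hence [Q(α):Q] = φ(408) = 128.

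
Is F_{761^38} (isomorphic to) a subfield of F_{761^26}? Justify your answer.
No: F_{761^38} is not a subfield of F_{761^26}

F_{p^m} embeds in F_{p^n} iff m | n. Here 38 ∤ 26 (since 26 = 0·38 + 26 with remainder 26 ≠ 0), so F_{761^38} is not a subfield of F_{761^26}. Equivalently: if it were, the tower law would give 38 = [F_{761^38}:F_761] dividing [F_{761^26}:F_761] = 26, contradiction.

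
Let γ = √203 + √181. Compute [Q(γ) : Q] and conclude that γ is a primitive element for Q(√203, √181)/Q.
[Q(γ) : Q] = 4 (equivalently, Q(γ) = Q(√203, √181))

Obviously Q(γ) ⊆ Q(√203, √181), and [Q(√203, √181):Q] = 4 (since 203, 181 are distinct squarefree integers > 1 with 36743 not a perfect square). To show equality we compute the minimal polynomial of γ. From γ = √203 + √181: γ^2 = 203 + 2√(36743) + 181 = 384 + 2√(36743), so γ^2 - 384 = 2√(36743); squaring, (γ^2 - 384)^2 = 4·36743, i.e. γ^4 - 768γ^2 + 147456 - 146972 = 0, i.e. γ^4 - 768γ^2 + 484 = 0. So γ is a root of x^4 - 768x^2 + 484. This polynomial is irreducible over Q: it has no rational root (each ±√203 ± √181 is irrational), and any factorization into two quadratics over Q would force √(36743) ∈ Q (pairing opposite roots) or √203, √181 ∈ Q (other pairings), all impossible. Hence [Q(γ):Q] = 4 = [Q(√203, √181):Q], so Q(γ) = Q(√203, √181).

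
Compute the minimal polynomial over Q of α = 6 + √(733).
m_α(x) = x^2 - 12x - 697

From α - 6 = √(733), squaring gives (α - 6)^2 = 733, i.e. α^2 - 12α + 36 = 733, so α^2 - 12α - 697 = 0. The discriminant of x^2 - 12x - 697 is (-12)^2 - 4·(-697) = 144 + 2788 = 2932, and 4·(733) is not a perfect square in Q since 733 is squarefree and ≠ 1. Hence x^2 - 12x - 697 is irreducible over Q and is the minimal polynomial of α.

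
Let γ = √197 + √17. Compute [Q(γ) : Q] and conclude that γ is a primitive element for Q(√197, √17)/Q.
[Q(γ) : Q] = 4 (equivalently, Q(γ) = Q(√197, √17))

Obviously Q(γ) ⊆ Q(√197, √17), and [Q(√197, √17):Q] = 4 (since 197, 17 are distinct squarefree integers > 1 with 3349 not a perfect square). To show equality we compute the minimal polynomial of γ. From γ = √197 + √17: γ^2 = 197 + 2√(3349) + 17 = 214 + 2√(3349), so γ^2 - 214 = 2√(3349); squaring, (γ^2 - 214)^2 = 4·3349, i.e. γ^4 - 428γ^2 + 45796 - 13396 = 0, i.e. γ^4 - 428γ^2 + 32400 = 0. So γ is a root of x^4 - 428x^2 + 32400. This polynomial is irreducible over Q: it has no rational root (each ±√197 ± √17 is irrational), and any factorization into two quadratics over Q would force √(3349) ∈ Q (pairing opposite roots) or √197, √17 ∈ Q (other pairings), all impossible. Hence [Q(γ):Q] = 4 = [Q(√197, √17):Q], so Q(γ) = Q(√197, √17).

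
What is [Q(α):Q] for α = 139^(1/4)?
[Q(α):Q] = 4

α is a root of x^4 - 139. By Eisenstein's criterion at the prime p = 139 (which divides the constant term 139 but p^2 = 19321 does not, since 139 is squarefree), x^4 - 139 is irreducible over Q. Hence [Q(α):Q] = 4.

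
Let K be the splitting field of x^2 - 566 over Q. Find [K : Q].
[K : Q] = 2

f(x) = x^2 - 566 factors as (x - √566)(x + √566). The splitting field is K = Q(√566). Since 566 is squarefree and > 1, it is not a perfect square, so x^2 - 566 is irreducible over Q and [Q(√566) : Q] = 2. Hence [K : Q] = 2.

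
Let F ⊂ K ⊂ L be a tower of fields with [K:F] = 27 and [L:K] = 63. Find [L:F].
[L:F] = 1701

The tower law says that for any tower of field extensions F ⊂ K ⊂ L with finite degrees, [L:F] = [L:K] · [K:F]. Here this gives [L:F] = 63 · 27 = 1701.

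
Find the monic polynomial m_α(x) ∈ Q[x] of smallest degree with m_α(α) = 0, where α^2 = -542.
m_α(x) = x^2 + 542

α satisfies α^2 + 542 = 0, so x^2 + 542 annihilates α. Since d = -542 is squarefree and ≠ 1, it is not a perfect square in Q, so x^2 + 542 has no rational root and is therefore irreducible over Q (a degree-2 polynomial over a field is irreducible iff it has no root). Hence m_α(x) = x^2 + 542.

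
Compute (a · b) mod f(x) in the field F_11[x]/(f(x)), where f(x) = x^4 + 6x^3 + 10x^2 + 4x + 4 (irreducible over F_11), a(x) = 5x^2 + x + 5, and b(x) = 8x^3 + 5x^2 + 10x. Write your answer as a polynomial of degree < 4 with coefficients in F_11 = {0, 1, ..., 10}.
a · b ≡ 2x^3 + 9x^2 + 3x + 3 (mod f(x))

Multiply in F_11[x]: a(x)·b(x) = (5x^2 + x + 5)·(8x^3 + 5x^2 + 10x) = 7x^5 + 7x^3 + 2x^2 + 6x. This has degree ≥ 4, so divide by f(x) over F_11: 7x^5 + 7x^3 + 2x^2 + 6x = (7x + 2)·(x^4 + 6x^3 + 10x^2 + 4x + 4) + (2x^3 + 9x^2 + 3x + 3). Hence a·b ≡ 2x^3 + 9x^2 + 3x + 3 (mod f). (F_11[x]/(f) is a field with 11^4 = 14641 elements since f is irreducible of degree 4.)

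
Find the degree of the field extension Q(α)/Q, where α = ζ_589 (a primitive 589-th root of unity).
[Q(α):Q] = 540

The minimal polynomial of ζ_589 over Q is the 589-th cyclotomic polynomial Φ_589(x), which is irreducible over Q and has degree φ(589) = 540. Hence [Q(α):Q] = φ(589) = 540.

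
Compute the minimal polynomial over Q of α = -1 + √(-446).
m_α(x) = x^2 + 2x + 447

From α + 1 = √(-446), squaring gives (α + 1)^2 = -446, i.e. α^2 + 2α + 1 = -446, so α^2 + 2α + 447 = 0. The discriminant of x^2 + 2x + 447 is (2)^2 - 4·(447) = 4 - 1788 = -1784, and 4·(-446) is not a perfect square in Q since -446 is squarefree and ≠ 1. Hence x^2 + 2x + 447 is irreducible over Q and is the minimal polynomial of α.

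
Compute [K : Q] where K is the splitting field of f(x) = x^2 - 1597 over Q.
[K : Q] = 2

f(x) = x^2 - 1597 factors as (x - √1597)(x + √1597). The splitting field is K = Q(√1597). Since 1597 is squarefree and > 1, it is not a perfect square, so x^2 - 1597 is irreducible over Q and [Q(√1597) : Q] = 2. Hence [K : Q] = 2.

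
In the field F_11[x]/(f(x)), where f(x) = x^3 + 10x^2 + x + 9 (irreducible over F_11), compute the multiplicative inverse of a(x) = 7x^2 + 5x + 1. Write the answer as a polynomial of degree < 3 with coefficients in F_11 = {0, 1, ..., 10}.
a(x)^(-1) ≡ 10x^2 + 9x + 9 (mod f(x))

Since f is irreducible over F_11, F_11[x]/(f) is a field and a(x) ≠ 0 has an inverse. Apply the extended Euclidean algorithm to f(x) and a(x) in F_11[x]: f(x) = (8x + 2)·a(x) + (5x + 7);  a(x) = (8x + 3)·(5x + 7) + (2). The last nonzero remainder is the constant 2 = gcd(f, a) in F_11. Back-substituting through the division chain expresses 2 = s(x)·a(x) + t(x)·f(x) with s(x) ≡ 9x^2 + 7x + 7 (mod f), so (9x^2 + 7x + 7)·a(x) ≡ 2 (mod f). Multiplying by 2^(-1) ≡ 6 in F_11 gives a(x)^(-1) ≡ 6·(9x^2 + 7x + 7) ≡ 10x^2 + 9x + 9 (mod f). Check: (7x^2 + 5x + 1)·(10x^2 + 9x + 9) = 4x^4 + 3x^3 + 8x^2 + 10x + 9 ≡ 1 (mod x^3 + 10x^2 + x + 9).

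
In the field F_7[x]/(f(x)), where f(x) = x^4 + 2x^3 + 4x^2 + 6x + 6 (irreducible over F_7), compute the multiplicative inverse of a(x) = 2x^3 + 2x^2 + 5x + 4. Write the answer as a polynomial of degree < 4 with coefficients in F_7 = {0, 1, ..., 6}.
a(x)^(-1) ≡ 2x^3 + 2x^2 + x + 2 (mod f(x))

Since f is irreducible over F_7, F_7[x]/(f) is a field and a(x) ≠ 0 has an inverse. Apply the extended Euclidean algorithm to f(x) and a(x) in F_7[x]: f(x) = (4x + 4)·a(x) + (4x^2 + 5x + 4);  a(x) = (4x + 6)·(4x^2 + 5x + 4) + (x + 1);  (4x^2 + 5x + 4) = (4x + 1)·(x + 1) + (3). The last nonzero remainder is the constant 3 = gcd(f, a) in F_7. Back-substituting through the division chain expresses 3 = s(x)·a(x) + t(x)·f(x) with s(x) ≡ 6x^3 + 6x^2 + 3x + 6 (mod f), so (6x^3 + 6x^2 + 3x + 6)·a(x) ≡ 3 (mod f). Multiplying by 3^(-1) ≡ 5 in F_7 gives a(x)^(-1) ≡ 5·(6x^3 + 6x^2 + 3x + 6) ≡ 2x^3 + 2x^2 + x + 2 (mod f). Check: (2x^3 + 2x^2 + 5x + 4)·(2x^3 + 2x^2 + x + 2) = 4x^6 + x^5 + 2x^4 + 3x^3 + 3x^2 + 1 ≡ 1 (mod x^4 + 2x^3 + 4x^2 + 6x + 6).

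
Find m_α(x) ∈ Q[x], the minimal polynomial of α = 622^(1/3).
m_α(x) = x^3 - 622

α satisfies α^3 = 622, so x^3 - 622 annihilates α. By the rational root test, a rational root p/q (in lowest terms) of x^3 - 622 would satisfy p^3 = 622 q^3, forcing q = 1 and p^3 = 622; but 622 is not a perfect cube, contradiction. A monic cubic over Q with no rational root is irreducible (any nontrivial factorization would include a linear factor). Hence x^3 - 622 is the minimal polynomial of α, and in particular [Q(α):Q] = 3.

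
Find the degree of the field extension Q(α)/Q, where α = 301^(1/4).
[Q(α):Q] = 4

α is a root of x^4 - 301. By Eisenstein's criterion at the prime p = 7 (which divides the constant term 301 but p^2 = 49 does not, since 301 is squarefree), x^4 - 301 is irreducible over Q. Hence [Q(α):Q] = 4.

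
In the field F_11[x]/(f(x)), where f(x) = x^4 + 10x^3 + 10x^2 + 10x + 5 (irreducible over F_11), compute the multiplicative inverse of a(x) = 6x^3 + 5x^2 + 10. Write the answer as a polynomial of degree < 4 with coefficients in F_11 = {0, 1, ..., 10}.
a(x)^(-1) ≡ 10x^3 + 5x^2 + 7x + 6 (mod f(x))

Since f is irreducible over F_11, F_11[x]/(f) is a field and a(x) ≠ 0 has an inverse. Apply the extended Euclidean algorithm to f(x) and a(x) in F_11[x]: f(x) = (2x)·a(x) + (10x^2 + x + 5);  a(x) = (5x)·(10x^2 + x + 5) + (8x + 10);  (10x^2 + x + 5) = (4x + 2)·(8x + 10) + (7). The last nonzero remainder is the constant 7 = gcd(f, a) in F_11. Back-substituting through the division chain expresses 7 = s(x)·a(x) + t(x)·f(x) with s(x) ≡ 4x^3 + 2x^2 + 5x + 9 (mod f), so (4x^3 + 2x^2 + 5x + 9)·a(x) ≡ 7 (mod f). Multiplying by 7^(-1) ≡ 8 in F_11 gives a(x)^(-1) ≡ 8·(4x^3 + 2x^2 + 5x + 9) ≡ 10x^3 + 5x^2 + 7x + 6 (mod f). Check: (6x^3 + 5x^2 + 10)·(10x^3 + 5x^2 + 7x + 6) = 5x^6 + 3x^5 + x^4 + 6x^3 + 3x^2 + 4x + 5 ≡ 1 (mod x^4 + 10x^3 + 10x^2 + 10x + 5).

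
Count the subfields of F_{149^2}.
F_{149^2} has 2 subfields

The subfields of F_{p^n} are exactly the fields F_{p^d} for d | n (each is the fixed field of the unique index-d subgroup of Gal(F_{p^n}/F_p) ≅ Z/nZ). The divisors of n = 2 are {1, 2}, giving 2 subfields: F_{149^1}, F_{149^2}.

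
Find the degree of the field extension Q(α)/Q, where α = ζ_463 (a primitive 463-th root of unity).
[Q(α):Q] = 462

The minimal polynomial of ζ_463 over Q is the 463-th cyclotomic polynomial Φ_463(x), which is irreducible over Q and has degree φ(463) = 462. Hence [Q(α):Q] = φ(463) = 462.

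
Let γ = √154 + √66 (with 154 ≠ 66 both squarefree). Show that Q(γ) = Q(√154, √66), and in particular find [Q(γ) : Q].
[Q(γ) : Q] = 4 (equivalently, Q(γ) = Q(√154, √66))

Obviously Q(γ) ⊆ Q(√154, √66), and [Q(√154, √66):Q] = 4 (since 154, 66 are distinct squarefree integers > 1 with 10164 not a perfect square). To show equality we compute the minimal polynomial of γ. From γ = √154 + √66: γ^2 = 154 + 2√(10164) + 66 = 220 + 2√(10164), so γ^2 - 220 = 2√(10164); squaring, (γ^2 - 220)^2 = 4·10164, i.e. γ^4 - 440γ^2 + 48400 - 40656 = 0, i.e. γ^4 - 440γ^2 + 7744 = 0. So γ is a root of x^4 - 440x^2 + 7744. This polynomial is irreducible over Q: it has no rational root (each ±√154 ± √66 is irrational), and any factorization into two quadratics over Q would force √(10164) ∈ Q (pairing opposite roots) or √154, √66 ∈ Q (other pairings), all impossible. Hence [Q(γ):Q] = 4 = [Q(√154, √66):Q], so Q(γ) = Q(√154, √66).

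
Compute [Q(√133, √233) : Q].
[Q(√133, √233) : Q] = 4

[Q(√133):Q] = 2 (min poly x^2 - 133, irreducible since 133 is squarefree > 1). For the top step, suppose √233 ∈ Q(√133), say √233 = c + d√133 with c, d ∈ Q. Squaring: 233 = c^2 + 133d^2 + 2cd√133. Since √133 ∉ Q this forces 2cd = 0. If d = 0 then √233 = c ∈ Q, contradicting 233 squarefree > 1. If c = 0 then 233 = 133d^2, so 133·233 = (133d)^2 is a perfect square in Q — but 133·233 = 30989 is not a perfect square (since 133 and 233 are distinct squarefree integers). Contradiction. Hence √233 ∉ Q(√133), so x^2 - 233 stays irreducible over Q(√133) and [Q(√133, √233) : Q(√133)] = 2. By the tower law, [Q(√133, √233) : Q] = 2 · 2 = 4.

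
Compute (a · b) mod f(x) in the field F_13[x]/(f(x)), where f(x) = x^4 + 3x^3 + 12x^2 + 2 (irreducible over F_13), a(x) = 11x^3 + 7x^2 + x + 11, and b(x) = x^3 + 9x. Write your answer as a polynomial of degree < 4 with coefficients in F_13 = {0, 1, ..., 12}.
a · b ≡ x^3 + 7x^2 + 8x + 12 (mod f(x))

Multiply in F_13[x]: a(x)·b(x) = (11x^3 + 7x^2 + x + 11)·(x^3 + 9x) = 11x^6 + 7x^5 + 9x^4 + 9x^3 + 9x^2 + 8x. This has degree ≥ 4, so divide by f(x) over F_13: 11x^6 + 7x^5 + 9x^4 + 9x^3 + 9x^2 + 8x = (11x^2 + 7)·(x^4 + 3x^3 + 12x^2 + 2) + (x^3 + 7x^2 + 8x + 12). Hence a·b ≡ x^3 + 7x^2 + 8x + 12 (mod f). (F_13[x]/(f) is a field with 13^4 = 28561 elements since f is irreducible of degree 4.)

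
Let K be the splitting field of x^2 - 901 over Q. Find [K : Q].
[K : Q] = 2

f(x) = x^2 - 901 factors as (x - √901)(x + √901). The splitting field is K = Q(√901). Since 901 is squarefree and > 1, it is not a perfect square, so x^2 - 901 is irreducible over Q and [Q(√901) : Q] = 2. Hence [K : Q] = 2.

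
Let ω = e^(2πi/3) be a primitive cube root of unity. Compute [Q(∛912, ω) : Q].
[Q(∛912, ω) : Q] = 6

[Q(∛912):Q] = 3 (min poly x^3 - 912, irreducible since 912 is not a perfect cube). [Q(ω):Q] = 2 (min poly x^2 + x + 1). Since Q(∛912) ⊂ R and ω ∉ R, we have ω ∉ Q(∛912), so x^2 + x + 1 remains irreducible over Q(∛912) and [Q(∛912, ω) : Q(∛912)] = 2. By the tower law, [Q(∛912, ω) : Q] = 3 · 2 = 6. (In fact Q(∛912, ω) is the splitting field of x^3 - 912 over Q.)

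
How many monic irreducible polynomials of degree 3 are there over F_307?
There are 9644712 monic irreducible polynomials of degree 3 over F_307

Each element of F_{307^3} that lies in no proper subfield is a root of exactly one monic irreducible of degree 3 over F_307, and each such polynomial has 3 distinct roots in F_{307^3}. By Möbius inversion the count is N_307(3) = (1/3) Σ_{d|3} μ(3/d) · 307^d = (1/3)(μ(3)·307^1 + μ(1)·307^3) = 28934136/3 = 9644712.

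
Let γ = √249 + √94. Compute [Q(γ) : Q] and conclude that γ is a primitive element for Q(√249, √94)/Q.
[Q(γ) : Q] = 4 (equivalently, Q(γ) = Q(√249, √94))

Obviously Q(γ) ⊆ Q(√249, √94), and [Q(√249, √94):Q] = 4 (since 249, 94 are distinct squarefree integers > 1 with 23406 not a perfect square). To show equality we compute the minimal polynomial of γ. From γ = √249 + √94: γ^2 = 249 + 2√(23406) + 94 = 343 + 2√(23406), so γ^2 - 343 = 2√(23406); squaring, (γ^2 - 343)^2 = 4·23406, i.e. γ^4 - 686γ^2 + 117649 - 93624 = 0, i.e. γ^4 - 686γ^2 + 24025 = 0. So γ is a root of x^4 - 686x^2 + 24025. This polynomial is irreducible over Q: it has no rational root (each ±√249 ± √94 is irrational), and any factorization into two quadratics over Q would force √(23406) ∈ Q (pairing opposite roots) or √249, √94 ∈ Q (other pairings), all impossible. Hence [Q(γ):Q] = 4 = [Q(√249, √94):Q], so Q(γ) = Q(√249, √94).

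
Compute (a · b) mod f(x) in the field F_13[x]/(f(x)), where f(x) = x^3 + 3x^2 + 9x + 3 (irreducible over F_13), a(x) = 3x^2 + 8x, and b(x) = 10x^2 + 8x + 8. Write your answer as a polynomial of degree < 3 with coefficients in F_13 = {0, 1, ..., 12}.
a · b ≡ 10x^2 + 4x + 10 (mod f(x))

Multiply in F_13[x]: a(x)·b(x) = (3x^2 + 8x)·(10x^2 + 8x + 8) = 4x^4 + 10x^2 + 12x. This has degree ≥ 3, so divide by f(x) over F_13: 4x^4 + 10x^2 + 12x = (4x + 1)·(x^3 + 3x^2 + 9x + 3) + (10x^2 + 4x + 10). Hence a·b ≡ 10x^2 + 4x + 10 (mod f). (F_13[x]/(f) is a field with 13^3 = 2197 elements since f is irreducible of degree 3.)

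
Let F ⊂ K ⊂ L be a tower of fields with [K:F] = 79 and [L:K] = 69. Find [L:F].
[L:F] = 5451

The tower law says that for any tower of field extensions F ⊂ K ⊂ L with finite degrees, [L:F] = [L:K] · [K:F]. Here this gives [L:F] = 69 · 79 = 5451.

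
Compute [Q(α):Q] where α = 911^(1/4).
[Q(α):Q] = 4

α is a root of x^4 - 911. By Eisenstein's criterion at the prime p = 911 (which divides the constant term 911 but p^2 = 829921 does not, since 911 is squarefree), x^4 - 911 is irreducible over Q. Hence [Q(α):Q] = 4.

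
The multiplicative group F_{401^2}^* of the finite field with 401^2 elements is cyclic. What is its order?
|F_{401^2}^*| = 160800

F_{401^2} has 401^2 = 160801 elements; its multiplicative group consists of all nonzero elements, so |F_{401^2}^*| = 160801 - 1 = 160800. (It is cyclic since any finite subgroup of the multiplicative group of a field is cyclic.)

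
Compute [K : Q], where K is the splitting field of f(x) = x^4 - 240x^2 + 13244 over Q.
[K : Q] = 4

Solving the quadratic in x^2: x^2 = (240 ± √(240^2 - 4·13244))/2 = (240 ± √4624)/2 = (240 ± 68)/2, giving x^2 = 86 or x^2 = 154. So f(x) = (x^2 - 86)(x^2 - 154) and the roots of f are ±√86, ±√154. Hence the splitting field is K = Q(√86, √154). Since 86 and 154 are distinct squarefree integers > 1, their product 13244 is not a perfect square, so √154 ∉ Q(√86). By the tower law [K:Q] = [Q(√86,√154):Q(√86)] · [Q(√86):Q] = 2 · 2 = 4.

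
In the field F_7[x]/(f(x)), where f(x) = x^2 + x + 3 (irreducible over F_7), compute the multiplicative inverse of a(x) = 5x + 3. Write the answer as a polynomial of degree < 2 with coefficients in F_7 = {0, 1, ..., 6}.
a(x)^(-1) ≡ 5x + 2 (mod f(x))

Since f is irreducible over F_7, F_7[x]/(f) is a field and a(x) ≠ 0 has an inverse. Apply the extended Euclidean algorithm to f(x) and a(x) in F_7[x]: f(x) = (3x + 4)·a(x) + (5). The last nonzero remainder is the constant 5 = gcd(f, a) in F_7. Back-substituting through the division chain expresses 5 = s(x)·a(x) + t(x)·f(x) with s(x) ≡ 4x + 3 (mod f), so (4x + 3)·a(x) ≡ 5 (mod f). Multiplying by 5^(-1) ≡ 3 in F_7 gives a(x)^(-1) ≡ 3·(4x + 3) ≡ 5x + 2 (mod f). Check: (5x + 3)·(5x + 2) = 4x^2 + 4x + 6 ≡ 1 (mod x^2 + x + 3).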